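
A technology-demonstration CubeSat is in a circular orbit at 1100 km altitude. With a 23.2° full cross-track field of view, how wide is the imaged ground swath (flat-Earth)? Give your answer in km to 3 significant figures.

452 km

Half-angle = 23.2°/2 = 11.6°.
Swath width ≈ 2h·tan(θ/2) = 2 × 1100 × tan(11.6°) = 451.6 km.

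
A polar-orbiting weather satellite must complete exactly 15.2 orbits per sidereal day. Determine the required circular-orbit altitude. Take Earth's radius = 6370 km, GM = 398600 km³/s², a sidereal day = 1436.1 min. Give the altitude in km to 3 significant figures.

Required period T = 86166 / 15.2 = 5668.8 s.
From T = 2π√(a³/μ): a = (μ T²/4π²)^(1/3) = (398600 × 5668.8² / 4π²)^(1/3) = 6872 km.
Altitude h = a − R = 6872 − 6370 = 502 km.

502 km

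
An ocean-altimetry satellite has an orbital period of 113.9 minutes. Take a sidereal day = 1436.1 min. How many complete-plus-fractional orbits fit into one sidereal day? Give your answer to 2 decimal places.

T = 113.9 min = 6834.0 s.
Orbits per sidereal day = 86166 / 6834.0 = 12.608.

12.61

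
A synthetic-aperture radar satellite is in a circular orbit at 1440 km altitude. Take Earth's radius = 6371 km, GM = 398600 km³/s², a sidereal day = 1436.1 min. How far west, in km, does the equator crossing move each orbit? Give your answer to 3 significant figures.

Semi-major axis a = 6371 + 1440 = 7811 km. Period T = 2π√(a³/μ) = 2π√(7811³/398600) = 6870.2 s = 114.50 min.
During one orbit Earth rotates (6870.2 / 86166) × 360° = 28.70°.
At the equator that is 28.70° × (2π·6371/360) km/° = 28.70 × 111.2 = 3192 km.

3190 km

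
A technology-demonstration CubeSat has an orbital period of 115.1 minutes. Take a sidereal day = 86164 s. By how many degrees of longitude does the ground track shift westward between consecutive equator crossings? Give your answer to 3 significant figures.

T = 115.1 min = 6906.0 s.
During one orbit Earth rotates (6906.0 / 86164) × 360° = 28.85°.

28.9°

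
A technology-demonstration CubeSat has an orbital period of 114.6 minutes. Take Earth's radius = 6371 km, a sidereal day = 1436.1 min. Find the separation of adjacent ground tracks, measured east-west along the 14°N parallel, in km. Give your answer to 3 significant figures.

3100 km

T = 114.6 min = 6876.0 s.
Node shift per orbit = (6876.0/86166) × 360° = 28.73°.
Equatorial spacing = 28.73 × 111.2 km/° = 3194 km.
At 14° latitude, spacing = 3194 × cos(14°) = 3099 km.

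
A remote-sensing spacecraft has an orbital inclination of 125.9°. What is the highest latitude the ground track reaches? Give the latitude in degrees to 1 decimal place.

54.1°

Retrograde orbit: the ground track reaches ±(180° − i) = ±(180 − 125.9) = ±54.1°.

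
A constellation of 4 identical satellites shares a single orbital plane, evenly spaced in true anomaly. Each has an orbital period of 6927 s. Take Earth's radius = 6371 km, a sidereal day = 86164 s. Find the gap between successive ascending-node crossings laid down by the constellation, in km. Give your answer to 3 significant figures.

Single-satellite node shift = (6927.0/86164) × 360° = 28.94°.
With 4 satellites evenly phased, successive equator crossings are 28.94/4 = 7.235° apart.
That is 7.235 × 111.2 = 805 km at the equator.

805 km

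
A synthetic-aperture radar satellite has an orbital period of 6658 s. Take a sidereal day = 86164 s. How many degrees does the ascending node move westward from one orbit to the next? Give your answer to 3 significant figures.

27.8°

During one orbit Earth rotates (6658.0 / 86164) × 360° = 27.82°.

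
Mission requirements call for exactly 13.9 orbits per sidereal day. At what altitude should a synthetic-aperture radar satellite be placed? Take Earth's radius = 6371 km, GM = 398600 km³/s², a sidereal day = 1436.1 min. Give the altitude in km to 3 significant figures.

923 km

Required period T = 86166 / 13.9 = 6199.0 s.
From T = 2π√(a³/μ): a = (μ T²/4π²)^(1/3) = (398600 × 6199.0² / 4π²)^(1/3) = 7294 km.
Altitude h = a − R = 7294 − 6371 = 923 km.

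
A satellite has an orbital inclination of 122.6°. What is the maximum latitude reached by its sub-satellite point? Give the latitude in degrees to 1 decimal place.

Retrograde orbit: the ground track reaches ±(180° − i) = ±(180 − 122.6) = ±57.4°.

57.4°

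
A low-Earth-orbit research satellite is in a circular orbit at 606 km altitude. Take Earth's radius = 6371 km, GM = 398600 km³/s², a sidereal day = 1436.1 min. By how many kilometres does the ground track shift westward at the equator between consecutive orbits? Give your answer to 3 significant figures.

Semi-major axis a = 6371 + 606 = 6977 km. Period T = 2π√(a³/μ) = 2π√(6977³/398600) = 5799.8 s = 96.66 min.
During one orbit Earth rotates (5799.8 / 86166) × 360° = 24.23°.
At the equator that is 24.23° × (2π·6371/360) km/° = 24.23 × 111.2 = 2694 km.

2690 km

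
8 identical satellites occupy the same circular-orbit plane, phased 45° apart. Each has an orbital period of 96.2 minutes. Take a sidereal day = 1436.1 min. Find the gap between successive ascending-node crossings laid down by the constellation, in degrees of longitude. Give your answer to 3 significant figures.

T = 96.2 min = 5772.0 s.
Single-satellite node shift = (5772.0/86166) × 360° = 24.12°.
With 8 satellites evenly phased, successive equator crossings are 24.12/8 = 3.014° apart.

3.01°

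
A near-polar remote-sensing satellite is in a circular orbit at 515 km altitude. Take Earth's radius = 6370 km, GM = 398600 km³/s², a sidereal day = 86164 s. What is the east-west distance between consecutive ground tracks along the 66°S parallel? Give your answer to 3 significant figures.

1070 km

Semi-major axis a = 6370 + 515 = 6885 km. Period T = 2π√(a³/μ) = 2π√(6885³/398600) = 5685.5 s = 94.76 min.
Node shift per orbit = (5685.5/86164) × 360° = 23.75°.
Equatorial spacing = 23.75 × 111.2 km/° = 2641 km.
At 66° latitude, spacing = 2641 × cos(66°) = 1074 km.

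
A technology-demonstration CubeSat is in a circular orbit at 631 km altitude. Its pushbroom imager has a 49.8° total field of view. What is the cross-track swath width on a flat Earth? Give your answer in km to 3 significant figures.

586 km

Half-angle = 49.8°/2 = 24.9°.
Swath width ≈ 2h·tan(θ/2) = 2 × 631 × tan(24.9°) = 585.8 km.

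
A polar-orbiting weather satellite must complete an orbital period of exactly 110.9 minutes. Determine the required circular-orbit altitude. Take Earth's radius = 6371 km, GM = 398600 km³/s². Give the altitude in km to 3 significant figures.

1280 km

T = 110.9 min = 6654.0 s.
From T = 2π√(a³/μ): a = (μ T²/4π²)^(1/3) = (398600 × 6654.0² / 4π²)^(1/3) = 7646 km.
Altitude h = a − R = 7646 − 6371 = 1275 km.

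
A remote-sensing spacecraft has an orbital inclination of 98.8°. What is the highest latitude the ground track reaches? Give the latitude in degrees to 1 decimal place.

81.2°

Retrograde orbit: the ground track reaches ±(180° − i) = ±(180 − 98.8) = ±81.2°.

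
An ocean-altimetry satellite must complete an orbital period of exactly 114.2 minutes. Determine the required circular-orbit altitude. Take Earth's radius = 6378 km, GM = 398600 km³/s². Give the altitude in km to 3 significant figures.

1420 km

T = 114.2 min = 6852.0 s.
From T = 2π√(a³/μ): a = (μ T²/4π²)^(1/3) = (398600 × 6852.0² / 4π²)^(1/3) = 7797 km.
Altitude h = a − R = 7797 − 6378 = 1419 km.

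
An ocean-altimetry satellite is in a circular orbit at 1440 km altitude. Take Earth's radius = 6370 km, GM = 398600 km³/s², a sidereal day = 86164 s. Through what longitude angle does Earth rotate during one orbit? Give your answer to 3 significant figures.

Semi-major axis a = 6370 + 1440 = 7810 km. Period T = 2π√(a³/μ) = 2π√(7810³/398600) = 6868.9 s = 114.48 min.
During one orbit Earth rotates (6868.9 / 86164) × 360° = 28.70°.

28.7°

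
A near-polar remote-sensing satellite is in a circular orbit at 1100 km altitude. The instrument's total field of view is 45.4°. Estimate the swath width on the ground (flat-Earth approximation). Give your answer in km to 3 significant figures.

Half-angle = 45.4°/2 = 22.7°.
Swath width ≈ 2h·tan(θ/2) = 2 × 1100 × tan(22.7°) = 920.3 km.

920 km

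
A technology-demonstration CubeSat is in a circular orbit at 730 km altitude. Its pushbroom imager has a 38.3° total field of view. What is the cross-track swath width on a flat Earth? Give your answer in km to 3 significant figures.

507 km

Half-angle = 38.3°/2 = 19.15°.
Swath width ≈ 2h·tan(θ/2) = 2 × 730 × tan(19.15°) = 507.0 km.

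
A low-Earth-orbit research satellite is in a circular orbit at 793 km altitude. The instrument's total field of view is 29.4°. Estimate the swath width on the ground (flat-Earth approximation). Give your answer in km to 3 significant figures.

416 km

Half-angle = 29.4°/2 = 14.7°.
Swath width ≈ 2h·tan(θ/2) = 2 × 793 × tan(14.7°) = 416.1 km.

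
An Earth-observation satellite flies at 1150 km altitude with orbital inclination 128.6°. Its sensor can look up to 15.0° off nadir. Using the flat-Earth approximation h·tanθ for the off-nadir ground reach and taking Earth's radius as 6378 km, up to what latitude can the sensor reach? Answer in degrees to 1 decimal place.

54.2°

Retrograde orbit: the ground track reaches ±(180° − i) = ±(180 − 128.6) = ±51.4°.
Sensor half-swath on the ground ≈ 1150·tan(15.0°) = 308 km = 2.77° of latitude.
Maximum observable latitude ≈ 51.4 + 2.77 = 54.2°.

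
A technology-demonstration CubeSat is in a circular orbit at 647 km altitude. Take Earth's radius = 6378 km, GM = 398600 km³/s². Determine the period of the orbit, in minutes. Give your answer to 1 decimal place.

Semi-major axis a = 6378 + 647 = 7025 km. Period T = 2π√(a³/μ) = 2π√(7025³/398600) = 5859.8 s = 97.66 min.

97.7 min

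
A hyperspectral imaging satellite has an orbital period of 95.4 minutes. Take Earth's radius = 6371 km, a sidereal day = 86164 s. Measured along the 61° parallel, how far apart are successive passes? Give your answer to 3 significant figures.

1290 km

T = 95.4 min = 5724.0 s.
Node shift per orbit = (5724.0/86164) × 360° = 23.92°.
Equatorial spacing = 23.92 × 111.2 km/° = 2659 km.
At 61° latitude, spacing = 2659 × cos(61°) = 1289 km.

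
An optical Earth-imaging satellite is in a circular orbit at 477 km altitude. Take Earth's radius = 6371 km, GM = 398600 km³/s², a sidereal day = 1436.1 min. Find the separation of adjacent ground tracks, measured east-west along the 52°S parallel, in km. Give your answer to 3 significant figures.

Semi-major axis a = 6371 + 477 = 6848 km. Period T = 2π√(a³/μ) = 2π√(6848³/398600) = 5639.7 s = 94.00 min.
Node shift per orbit = (5639.7/86166) × 360° = 23.56°.
Equatorial spacing = 23.56 × 111.2 km/° = 2620 km.
At 52° latitude, spacing = 2620 × cos(52°) = 1613 km.

1610 km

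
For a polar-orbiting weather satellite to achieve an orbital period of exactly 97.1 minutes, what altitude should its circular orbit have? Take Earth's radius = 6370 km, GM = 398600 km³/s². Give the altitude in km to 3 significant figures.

T = 97.1 min = 5826.0 s.
From T = 2π√(a³/μ): a = (μ T²/4π²)^(1/3) = (398600 × 5826.0² / 4π²)^(1/3) = 6998 km.
Altitude h = a − R = 6998 − 6370 = 628 km.

628 km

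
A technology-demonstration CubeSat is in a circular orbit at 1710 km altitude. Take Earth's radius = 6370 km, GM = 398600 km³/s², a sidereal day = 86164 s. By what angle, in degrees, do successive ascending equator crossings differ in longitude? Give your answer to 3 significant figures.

30.2°

Semi-major axis a = 6370 + 1710 = 8080 km. Period T = 2π√(a³/μ) = 2π√(8080³/398600) = 7228.2 s = 120.47 min.
During one orbit Earth rotates (7228.2 / 86164) × 360° = 30.20°.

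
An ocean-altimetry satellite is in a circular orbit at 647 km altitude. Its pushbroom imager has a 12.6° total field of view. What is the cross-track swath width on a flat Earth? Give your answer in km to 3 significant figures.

143 km

Half-angle = 12.6°/2 = 6.3°.
Swath width ≈ 2h·tan(θ/2) = 2 × 647 × tan(6.3°) = 142.9 km.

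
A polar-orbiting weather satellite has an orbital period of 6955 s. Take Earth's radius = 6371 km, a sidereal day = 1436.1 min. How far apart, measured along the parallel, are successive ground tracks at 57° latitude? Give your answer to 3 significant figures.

1760 km

Node shift per orbit = (6955.0/86166) × 360° = 29.06°.
Equatorial spacing = 29.06 × 111.2 km/° = 3231 km.
At 57° latitude, spacing = 3231 × cos(57°) = 1760 km.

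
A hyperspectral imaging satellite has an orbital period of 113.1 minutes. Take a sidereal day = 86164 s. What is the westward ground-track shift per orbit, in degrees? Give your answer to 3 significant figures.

T = 113.1 min = 6786.0 s.
During one orbit Earth rotates (6786.0 / 86164) × 360° = 28.35°.

28.4°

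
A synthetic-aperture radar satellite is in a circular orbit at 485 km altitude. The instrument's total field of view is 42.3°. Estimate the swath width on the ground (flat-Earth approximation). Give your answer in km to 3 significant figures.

375 km

Half-angle = 42.3°/2 = 21.15°.
Swath width ≈ 2h·tan(θ/2) = 2 × 485 × tan(21.15°) = 375.3 km.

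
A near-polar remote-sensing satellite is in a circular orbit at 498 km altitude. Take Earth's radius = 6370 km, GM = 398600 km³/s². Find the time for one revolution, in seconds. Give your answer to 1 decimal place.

Semi-major axis a = 6370 + 498 = 6868 km. Period T = 2π√(a³/μ) = 2π√(6868³/398600) = 5664.4 s = 94.41 min.

5664.4 seconds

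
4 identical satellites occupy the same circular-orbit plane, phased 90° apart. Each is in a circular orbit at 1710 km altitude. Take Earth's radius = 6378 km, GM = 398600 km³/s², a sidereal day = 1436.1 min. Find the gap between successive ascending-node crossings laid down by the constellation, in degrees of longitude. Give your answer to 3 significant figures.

Semi-major axis a = 6378 + 1710 = 8088 km. Period T = 2π√(a³/μ) = 2π√(8088³/398600) = 7238.9 s = 120.65 min.
Single-satellite node shift = (7238.9/86166) × 360° = 30.24°.
With 4 satellites evenly phased, successive equator crossings are 30.24/4 = 7.561° apart.

7.56°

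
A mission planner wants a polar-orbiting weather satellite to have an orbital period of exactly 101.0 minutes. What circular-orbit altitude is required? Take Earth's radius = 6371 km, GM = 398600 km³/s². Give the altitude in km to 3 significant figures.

T = 101.0 min = 6060.0 s.
From T = 2π√(a³/μ): a = (μ T²/4π²)^(1/3) = (398600 × 6060.0² / 4π²)^(1/3) = 7184 km.
Altitude h = a − R = 7184 − 6371 = 813 km.

813 km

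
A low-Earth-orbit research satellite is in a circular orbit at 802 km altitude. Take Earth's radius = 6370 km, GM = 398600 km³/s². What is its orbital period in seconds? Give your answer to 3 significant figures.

6040 seconds

Semi-major axis a = 6370 + 802 = 7172 km. Period T = 2π√(a³/μ) = 2π√(7172³/398600) = 6044.7 s = 100.74 min.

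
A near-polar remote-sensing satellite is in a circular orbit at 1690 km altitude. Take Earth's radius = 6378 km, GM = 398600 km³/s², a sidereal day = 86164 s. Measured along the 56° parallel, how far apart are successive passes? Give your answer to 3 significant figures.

1880 km

Semi-major axis a = 6378 + 1690 = 8068 km. Period T = 2π√(a³/μ) = 2π√(8068³/398600) = 7212.1 s = 120.20 min.
Node shift per orbit = (7212.1/86164) × 360° = 30.13°.
Equatorial spacing = 30.13 × 111.3 km/° = 3354 km.
At 56° latitude, spacing = 3354 × cos(56°) = 1876 km.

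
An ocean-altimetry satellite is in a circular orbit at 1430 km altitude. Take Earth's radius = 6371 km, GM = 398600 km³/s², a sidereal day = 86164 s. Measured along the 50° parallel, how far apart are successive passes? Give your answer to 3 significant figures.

2050 km

Semi-major axis a = 6371 + 1430 = 7801 km. Period T = 2π√(a³/μ) = 2π√(7801³/398600) = 6857.0 s = 114.28 min.
Node shift per orbit = (6857.0/86164) × 360° = 28.65°.
Equatorial spacing = 28.65 × 111.2 km/° = 3186 km.
At 50° latitude, spacing = 3186 × cos(50°) = 2048 km.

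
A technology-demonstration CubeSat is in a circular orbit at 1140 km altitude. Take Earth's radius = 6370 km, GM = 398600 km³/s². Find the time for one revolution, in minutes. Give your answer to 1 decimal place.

Semi-major axis a = 6370 + 1140 = 7510 km. Period T = 2π√(a³/μ) = 2π√(7510³/398600) = 6477.0 s = 107.95 min.

107.9 min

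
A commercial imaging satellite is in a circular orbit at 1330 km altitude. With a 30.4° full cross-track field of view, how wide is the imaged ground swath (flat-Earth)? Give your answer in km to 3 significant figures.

723 km

Half-angle = 30.4°/2 = 15.2°.
Swath width ≈ 2h·tan(θ/2) = 2 × 1330 × tan(15.2°) = 722.7 km.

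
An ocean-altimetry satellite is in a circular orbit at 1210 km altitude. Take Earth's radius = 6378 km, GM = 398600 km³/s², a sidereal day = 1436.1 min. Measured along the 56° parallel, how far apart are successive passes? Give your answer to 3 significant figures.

Semi-major axis a = 6378 + 1210 = 7588 km. Period T = 2π√(a³/μ) = 2π√(7588³/398600) = 6578.1 s = 109.64 min.
Node shift per orbit = (6578.1/86166) × 360° = 27.48°.
Equatorial spacing = 27.48 × 111.3 km/° = 3059 km.
At 56° latitude, spacing = 3059 × cos(56°) = 1711 km.

1710 km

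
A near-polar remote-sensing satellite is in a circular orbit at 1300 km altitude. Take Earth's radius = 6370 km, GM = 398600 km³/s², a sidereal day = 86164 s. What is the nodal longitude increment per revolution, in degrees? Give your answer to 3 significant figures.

Semi-major axis a = 6370 + 1300 = 7670 km. Period T = 2π√(a³/μ) = 2π√(7670³/398600) = 6685.0 s = 111.42 min.
During one orbit Earth rotates (6685.0 / 86164) × 360° = 27.93°.

27.9°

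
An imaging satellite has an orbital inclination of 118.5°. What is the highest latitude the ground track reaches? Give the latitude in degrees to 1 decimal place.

61.5°

Retrograde orbit: the ground track reaches ±(180° − i) = ±(180 − 118.5) = ±61.5°.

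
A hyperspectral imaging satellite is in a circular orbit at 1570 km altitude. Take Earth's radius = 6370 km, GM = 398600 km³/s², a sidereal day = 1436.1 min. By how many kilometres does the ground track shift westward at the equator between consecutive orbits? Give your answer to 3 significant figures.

3270 km

Semi-major axis a = 6370 + 1570 = 7940 km. Period T = 2π√(a³/μ) = 2π√(7940³/398600) = 7041.1 s = 117.35 min.
During one orbit Earth rotates (7041.1 / 86166) × 360° = 29.42°.
At the equator that is 29.42° × (2π·6370/360) km/° = 29.42 × 111.2 = 3271 km.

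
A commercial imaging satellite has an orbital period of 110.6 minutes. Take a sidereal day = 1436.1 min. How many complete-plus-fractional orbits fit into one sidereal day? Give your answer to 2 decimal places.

12.98

T = 110.6 min = 6636.0 s.
Orbits per sidereal day = 86166 / 6636.0 = 12.985.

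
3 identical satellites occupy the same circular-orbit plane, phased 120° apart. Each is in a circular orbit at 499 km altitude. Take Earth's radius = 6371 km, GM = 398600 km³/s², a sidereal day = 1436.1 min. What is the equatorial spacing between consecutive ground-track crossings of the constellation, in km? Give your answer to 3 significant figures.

Semi-major axis a = 6371 + 499 = 6870 km. Period T = 2π√(a³/μ) = 2π√(6870³/398600) = 5666.9 s = 94.45 min.
Single-satellite node shift = (5666.9/86166) × 360° = 23.68°.
With 3 satellites evenly phased, successive equator crossings are 23.68/3 = 7.892° apart.
That is 7.892 × 111.2 = 878 km at the equator.

878 km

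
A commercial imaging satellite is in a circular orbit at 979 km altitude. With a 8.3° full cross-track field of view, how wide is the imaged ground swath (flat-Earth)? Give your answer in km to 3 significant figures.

Half-angle = 8.3°/2 = 4.15°.
Swath width ≈ 2h·tan(θ/2) = 2 × 979 × tan(4.15°) = 142.1 km.

142 km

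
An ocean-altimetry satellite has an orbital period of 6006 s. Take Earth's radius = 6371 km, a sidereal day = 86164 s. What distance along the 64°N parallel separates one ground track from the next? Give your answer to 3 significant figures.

Node shift per orbit = (6006.0/86164) × 360° = 25.09°.
Equatorial spacing = 25.09 × 111.2 km/° = 2790 km.
At 64° latitude, spacing = 2790 × cos(64°) = 1223 km.

1220 km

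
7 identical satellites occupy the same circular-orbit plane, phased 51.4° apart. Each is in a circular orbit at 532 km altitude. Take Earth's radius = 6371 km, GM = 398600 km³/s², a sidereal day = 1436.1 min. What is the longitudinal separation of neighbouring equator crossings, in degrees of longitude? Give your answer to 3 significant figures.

3.41°

Semi-major axis a = 6371 + 532 = 6903 km. Period T = 2π√(a³/μ) = 2π√(6903³/398600) = 5707.8 s = 95.13 min.
Single-satellite node shift = (5707.8/86166) × 360° = 23.85°.
With 7 satellites evenly phased, successive equator crossings are 23.85/7 = 3.407° apart.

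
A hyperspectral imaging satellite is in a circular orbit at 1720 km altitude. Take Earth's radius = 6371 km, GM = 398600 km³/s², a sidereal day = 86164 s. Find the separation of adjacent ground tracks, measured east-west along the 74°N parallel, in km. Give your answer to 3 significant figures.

928 km

Semi-major axis a = 6371 + 1720 = 8091 km. Period T = 2π√(a³/μ) = 2π√(8091³/398600) = 7242.9 s = 120.72 min.
Node shift per orbit = (7242.9/86164) × 360° = 30.26°.
Equatorial spacing = 30.26 × 111.2 km/° = 3365 km.
At 74° latitude, spacing = 3365 × cos(74°) = 928 km.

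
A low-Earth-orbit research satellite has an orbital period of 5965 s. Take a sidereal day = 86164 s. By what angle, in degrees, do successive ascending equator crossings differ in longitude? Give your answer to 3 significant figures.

24.9°

During one orbit Earth rotates (5965.0 / 86164) × 360° = 24.92°.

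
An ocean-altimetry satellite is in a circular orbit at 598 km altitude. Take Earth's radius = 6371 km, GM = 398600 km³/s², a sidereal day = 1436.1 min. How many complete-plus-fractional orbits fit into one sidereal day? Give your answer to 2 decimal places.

14.88

Semi-major axis a = 6371 + 598 = 6969 km. Period T = 2π√(a³/μ) = 2π√(6969³/398600) = 5789.8 s = 96.50 min.
Orbits per sidereal day = 86166 / 5789.8 = 14.882.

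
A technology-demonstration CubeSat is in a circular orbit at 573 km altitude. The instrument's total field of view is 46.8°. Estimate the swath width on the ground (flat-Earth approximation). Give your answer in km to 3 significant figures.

496 km

Half-angle = 46.8°/2 = 23.4°.
Swath width ≈ 2h·tan(θ/2) = 2 × 573 × tan(23.4°) = 495.9 km.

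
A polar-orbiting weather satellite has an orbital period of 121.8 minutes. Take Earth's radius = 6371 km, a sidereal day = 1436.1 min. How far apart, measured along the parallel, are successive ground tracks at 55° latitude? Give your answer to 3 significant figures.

T = 121.8 min = 7308.0 s.
Node shift per orbit = (7308.0/86166) × 360° = 30.53°.
Equatorial spacing = 30.53 × 111.2 km/° = 3395 km.
At 55° latitude, spacing = 3395 × cos(55°) = 1947 km.

1950 km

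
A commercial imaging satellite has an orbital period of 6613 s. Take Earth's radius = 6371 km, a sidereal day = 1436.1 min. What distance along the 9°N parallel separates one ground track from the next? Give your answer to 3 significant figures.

Node shift per orbit = (6613.0/86166) × 360° = 27.63°.
Equatorial spacing = 27.63 × 111.2 km/° = 3072 km.
At 9° latitude, spacing = 3072 × cos(9°) = 3034 km.

3030 km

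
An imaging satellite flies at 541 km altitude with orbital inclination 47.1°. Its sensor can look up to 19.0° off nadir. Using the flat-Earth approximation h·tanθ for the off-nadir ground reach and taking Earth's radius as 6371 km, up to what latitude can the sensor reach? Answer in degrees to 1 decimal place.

48.8°

For a prograde orbit the ground track reaches latitude ±i = ±47.1°.
Sensor half-swath on the ground ≈ 541·tan(19.0°) = 186 km = 1.68° of latitude.
Maximum observable latitude ≈ 47.1 + 1.68 = 48.8°.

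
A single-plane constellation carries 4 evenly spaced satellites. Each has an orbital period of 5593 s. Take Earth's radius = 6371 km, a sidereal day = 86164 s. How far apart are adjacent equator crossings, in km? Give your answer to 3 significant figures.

650 km

Single-satellite node shift = (5593.0/86164) × 360° = 23.37°.
With 4 satellites evenly phased, successive equator crossings are 23.37/4 = 5.842° apart.
That is 5.842 × 111.2 = 650 km at the equator.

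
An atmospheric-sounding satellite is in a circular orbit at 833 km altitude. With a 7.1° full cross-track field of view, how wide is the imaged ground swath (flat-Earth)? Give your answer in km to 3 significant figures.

Half-angle = 7.1°/2 = 3.55°.
Swath width ≈ 2h·tan(θ/2) = 2 × 833 × tan(3.55°) = 103.4 km.

103 km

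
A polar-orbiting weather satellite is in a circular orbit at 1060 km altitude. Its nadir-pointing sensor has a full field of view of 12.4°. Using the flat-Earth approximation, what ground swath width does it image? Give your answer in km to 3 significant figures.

230 km

Half-angle = 12.4°/2 = 6.2°.
Swath width ≈ 2h·tan(θ/2) = 2 × 1060 × tan(6.2°) = 230.3 km.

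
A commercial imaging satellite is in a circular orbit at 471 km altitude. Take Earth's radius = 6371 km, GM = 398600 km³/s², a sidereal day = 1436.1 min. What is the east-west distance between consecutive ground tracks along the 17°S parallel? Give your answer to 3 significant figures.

Semi-major axis a = 6371 + 471 = 6842 km. Period T = 2π√(a³/μ) = 2π√(6842³/398600) = 5632.3 s = 93.87 min.
Node shift per orbit = (5632.3/86166) × 360° = 23.53°.
Equatorial spacing = 23.53 × 111.2 km/° = 2617 km.
At 17° latitude, spacing = 2617 × cos(17°) = 2502 km.

2500 km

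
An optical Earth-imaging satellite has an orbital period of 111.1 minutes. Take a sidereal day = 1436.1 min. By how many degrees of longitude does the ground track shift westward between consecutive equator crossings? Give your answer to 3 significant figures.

T = 111.1 min = 6666.0 s.
During one orbit Earth rotates (6666.0 / 86166) × 360° = 27.85°.

27.9°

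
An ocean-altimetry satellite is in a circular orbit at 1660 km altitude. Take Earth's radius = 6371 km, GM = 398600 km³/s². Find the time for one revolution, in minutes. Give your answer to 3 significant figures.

Semi-major axis a = 6371 + 1660 = 8031 km. Period T = 2π√(a³/μ) = 2π√(8031³/398600) = 7162.5 s = 119.38 min.

119 min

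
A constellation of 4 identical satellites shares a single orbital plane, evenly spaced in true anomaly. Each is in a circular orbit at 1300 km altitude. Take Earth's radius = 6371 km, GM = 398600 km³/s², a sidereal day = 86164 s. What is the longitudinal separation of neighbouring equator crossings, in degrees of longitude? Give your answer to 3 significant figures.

Semi-major axis a = 6371 + 1300 = 7671 km. Period T = 2π√(a³/μ) = 2π√(7671³/398600) = 6686.4 s = 111.44 min.
Single-satellite node shift = (6686.4/86164) × 360° = 27.94°.
With 4 satellites evenly phased, successive equator crossings are 27.94/4 = 6.984° apart.

6.98°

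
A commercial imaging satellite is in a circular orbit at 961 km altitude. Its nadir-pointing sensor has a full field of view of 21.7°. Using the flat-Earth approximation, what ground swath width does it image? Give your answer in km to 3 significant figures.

Half-angle = 21.7°/2 = 10.85°.
Swath width ≈ 2h·tan(θ/2) = 2 × 961 × tan(10.85°) = 368.4 km.

368 km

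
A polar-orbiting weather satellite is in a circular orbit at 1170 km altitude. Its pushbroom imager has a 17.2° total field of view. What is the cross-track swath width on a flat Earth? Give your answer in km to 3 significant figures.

Half-angle = 17.2°/2 = 8.6°.
Swath width ≈ 2h·tan(θ/2) = 2 × 1170 × tan(8.6°) = 353.9 km.

354 km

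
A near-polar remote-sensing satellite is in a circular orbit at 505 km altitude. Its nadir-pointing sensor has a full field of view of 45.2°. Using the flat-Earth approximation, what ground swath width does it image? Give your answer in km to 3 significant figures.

420 km

Half-angle = 45.2°/2 = 22.6°.
Swath width ≈ 2h·tan(θ/2) = 2 × 505 × tan(22.6°) = 420.4 km.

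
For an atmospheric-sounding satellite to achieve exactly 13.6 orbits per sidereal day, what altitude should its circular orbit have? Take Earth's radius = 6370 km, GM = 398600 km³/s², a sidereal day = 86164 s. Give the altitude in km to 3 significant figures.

Required period T = 86164 / 13.6 = 6335.6 s.
From T = 2π√(a³/μ): a = (μ T²/4π²)^(1/3) = (398600 × 6335.6² / 4π²)^(1/3) = 7400 km.
Altitude h = a − R = 7400 − 6370 = 1030 km.

1030 km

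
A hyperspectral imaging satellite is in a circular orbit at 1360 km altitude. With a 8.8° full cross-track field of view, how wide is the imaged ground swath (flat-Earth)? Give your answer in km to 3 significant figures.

Half-angle = 8.8°/2 = 4.4°.
Swath width ≈ 2h·tan(θ/2) = 2 × 1360 × tan(4.4°) = 209.3 km.

209 km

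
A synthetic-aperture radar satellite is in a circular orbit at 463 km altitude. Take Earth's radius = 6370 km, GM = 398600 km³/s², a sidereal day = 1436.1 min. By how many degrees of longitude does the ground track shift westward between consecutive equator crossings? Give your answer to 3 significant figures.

Semi-major axis a = 6370 + 463 = 6833 km. Period T = 2π√(a³/μ) = 2π√(6833³/398600) = 5621.2 s = 93.69 min.
During one orbit Earth rotates (5621.2 / 86166) × 360° = 23.49°.

23.5°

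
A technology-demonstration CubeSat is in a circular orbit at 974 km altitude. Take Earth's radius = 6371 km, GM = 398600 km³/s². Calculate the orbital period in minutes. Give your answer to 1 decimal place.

104.4 min

Semi-major axis a = 6371 + 974 = 7345 km. Period T = 2π√(a³/μ) = 2π√(7345³/398600) = 6264.7 s = 104.41 min.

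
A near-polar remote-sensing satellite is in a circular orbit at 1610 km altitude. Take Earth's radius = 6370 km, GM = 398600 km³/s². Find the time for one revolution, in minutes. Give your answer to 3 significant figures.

Semi-major axis a = 6370 + 1610 = 7980 km. Period T = 2π√(a³/μ) = 2π√(7980³/398600) = 7094.4 s = 118.24 min.

118 min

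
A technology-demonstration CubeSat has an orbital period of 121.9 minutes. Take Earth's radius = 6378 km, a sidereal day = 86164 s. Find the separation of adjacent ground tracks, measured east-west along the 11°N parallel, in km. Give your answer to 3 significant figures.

T = 121.9 min = 7314.0 s.
Node shift per orbit = (7314.0/86164) × 360° = 30.56°.
Equatorial spacing = 30.56 × 111.3 km/° = 3402 km.
At 11° latitude, spacing = 3402 × cos(11°) = 3339 km.

3340 km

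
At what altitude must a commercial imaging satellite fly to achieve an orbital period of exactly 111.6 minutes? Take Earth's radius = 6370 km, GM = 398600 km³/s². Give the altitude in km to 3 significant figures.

1310 km

T = 111.6 min = 6696.0 s.
From T = 2π√(a³/μ): a = (μ T²/4π²)^(1/3) = (398600 × 6696.0² / 4π²)^(1/3) = 7678 km.
Altitude h = a − R = 7678 − 6370 = 1308 km.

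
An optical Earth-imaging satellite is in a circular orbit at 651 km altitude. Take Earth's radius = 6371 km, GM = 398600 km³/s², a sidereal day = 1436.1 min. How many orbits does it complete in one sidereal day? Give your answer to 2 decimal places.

14.71

Semi-major axis a = 6371 + 651 = 7022 km. Period T = 2π√(a³/μ) = 2π√(7022³/398600) = 5856.0 s = 97.60 min.
Orbits per sidereal day = 86166 / 5856.0 = 14.714.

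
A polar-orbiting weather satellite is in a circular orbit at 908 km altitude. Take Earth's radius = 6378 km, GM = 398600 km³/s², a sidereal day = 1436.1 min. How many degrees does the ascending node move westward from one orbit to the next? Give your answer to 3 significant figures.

Semi-major axis a = 6378 + 908 = 7286 km. Period T = 2π√(a³/μ) = 2π√(7286³/398600) = 6189.3 s = 103.16 min.
During one orbit Earth rotates (6189.3 / 86166) × 360° = 25.86°.

25.9°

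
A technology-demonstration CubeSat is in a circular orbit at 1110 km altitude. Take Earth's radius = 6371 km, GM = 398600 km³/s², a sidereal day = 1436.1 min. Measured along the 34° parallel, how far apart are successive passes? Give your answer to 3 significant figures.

Semi-major axis a = 6371 + 1110 = 7481 km. Period T = 2π√(a³/μ) = 2π√(7481³/398600) = 6439.5 s = 107.32 min.
Node shift per orbit = (6439.5/86166) × 360° = 26.90°.
Equatorial spacing = 26.90 × 111.2 km/° = 2992 km.
At 34° latitude, spacing = 2992 × cos(34°) = 2480 km.

2480 km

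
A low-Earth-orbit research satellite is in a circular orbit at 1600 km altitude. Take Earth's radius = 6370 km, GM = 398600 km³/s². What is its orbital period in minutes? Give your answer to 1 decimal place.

118.0 min

Semi-major axis a = 6370 + 1600 = 7970 km. Period T = 2π√(a³/μ) = 2π√(7970³/398600) = 7081.1 s = 118.02 min.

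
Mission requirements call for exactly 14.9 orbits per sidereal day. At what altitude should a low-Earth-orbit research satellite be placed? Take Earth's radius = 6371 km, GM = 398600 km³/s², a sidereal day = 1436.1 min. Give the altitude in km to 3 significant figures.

Required period T = 86166 / 14.9 = 5783.0 s.
From T = 2π√(a³/μ): a = (μ T²/4π²)^(1/3) = (398600 × 5783.0² / 4π²)^(1/3) = 6963 km.
Altitude h = a − R = 6963 − 6371 = 592 km.

592 km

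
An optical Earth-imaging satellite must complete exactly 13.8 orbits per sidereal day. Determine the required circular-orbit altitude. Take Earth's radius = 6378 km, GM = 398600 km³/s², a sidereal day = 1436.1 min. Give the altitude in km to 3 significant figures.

Required period T = 86166 / 13.8 = 6243.9 s.
From T = 2π√(a³/μ): a = (μ T²/4π²)^(1/3) = (398600 × 6243.9² / 4π²)^(1/3) = 7329 km.
Altitude h = a − R = 7329 − 6378 = 951 km.

951 km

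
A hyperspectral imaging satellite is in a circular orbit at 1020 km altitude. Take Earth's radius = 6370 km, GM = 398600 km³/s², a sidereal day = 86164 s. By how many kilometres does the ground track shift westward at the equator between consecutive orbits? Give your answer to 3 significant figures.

2940 km

Semi-major axis a = 6370 + 1020 = 7390 km. Period T = 2π√(a³/μ) = 2π√(7390³/398600) = 6322.3 s = 105.37 min.
During one orbit Earth rotates (6322.3 / 86164) × 360° = 26.42°.
At the equator that is 26.42° × (2π·6370/360) km/° = 26.42 × 111.2 = 2937 km.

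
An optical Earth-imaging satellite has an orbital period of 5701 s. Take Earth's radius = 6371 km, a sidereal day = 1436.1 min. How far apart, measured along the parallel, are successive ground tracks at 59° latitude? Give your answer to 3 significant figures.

1360 km

Node shift per orbit = (5701.0/86166) × 360° = 23.82°.
Equatorial spacing = 23.82 × 111.2 km/° = 2649 km.
At 59° latitude, spacing = 2649 × cos(59°) = 1364 km.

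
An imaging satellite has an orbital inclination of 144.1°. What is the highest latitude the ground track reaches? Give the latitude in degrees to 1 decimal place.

Retrograde orbit: the ground track reaches ±(180° − i) = ±(180 − 144.1) = ±35.9°.

35.9°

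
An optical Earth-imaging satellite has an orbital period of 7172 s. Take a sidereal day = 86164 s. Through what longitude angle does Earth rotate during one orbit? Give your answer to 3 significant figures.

30.0°

During one orbit Earth rotates (7172.0 / 86164) × 360° = 29.97°.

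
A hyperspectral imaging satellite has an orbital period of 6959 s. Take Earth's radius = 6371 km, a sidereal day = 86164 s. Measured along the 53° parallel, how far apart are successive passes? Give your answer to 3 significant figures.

1950 km

Node shift per orbit = (6959.0/86164) × 360° = 29.08°.
Equatorial spacing = 29.08 × 111.2 km/° = 3233 km.
At 53° latitude, spacing = 3233 × cos(53°) = 1946 km.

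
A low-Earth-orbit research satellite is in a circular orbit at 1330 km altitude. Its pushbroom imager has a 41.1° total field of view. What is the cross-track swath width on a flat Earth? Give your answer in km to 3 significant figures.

997 km

Half-angle = 41.1°/2 = 20.55°.
Swath width ≈ 2h·tan(θ/2) = 2 × 1330 × tan(20.55°) = 997.2 km.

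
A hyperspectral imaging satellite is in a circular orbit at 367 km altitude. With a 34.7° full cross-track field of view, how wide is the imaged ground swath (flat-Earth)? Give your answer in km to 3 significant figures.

229 km

Half-angle = 34.7°/2 = 17.35°.
Swath width ≈ 2h·tan(θ/2) = 2 × 367 × tan(17.35°) = 229.3 km.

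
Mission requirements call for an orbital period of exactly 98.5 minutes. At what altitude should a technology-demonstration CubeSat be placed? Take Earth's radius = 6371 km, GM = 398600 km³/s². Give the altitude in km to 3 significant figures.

T = 98.5 min = 5910.0 s.
From T = 2π√(a³/μ): a = (μ T²/4π²)^(1/3) = (398600 × 5910.0² / 4π²)^(1/3) = 7065 km.
Altitude h = a − R = 7065 − 6371 = 694 km.

694 km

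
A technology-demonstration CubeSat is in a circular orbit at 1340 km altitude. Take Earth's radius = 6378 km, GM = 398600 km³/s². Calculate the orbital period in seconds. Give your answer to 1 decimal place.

Semi-major axis a = 6378 + 1340 = 7718 km. Period T = 2π√(a³/μ) = 2π√(7718³/398600) = 6747.9 s = 112.46 min.

6747.9 seconds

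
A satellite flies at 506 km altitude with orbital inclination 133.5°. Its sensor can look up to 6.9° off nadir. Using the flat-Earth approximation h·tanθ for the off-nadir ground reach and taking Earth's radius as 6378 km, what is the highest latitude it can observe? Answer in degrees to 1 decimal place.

Retrograde orbit: the ground track reaches ±(180° − i) = ±(180 − 133.5) = ±46.5°.
Sensor half-swath on the ground ≈ 506·tan(6.9°) = 61 km = 0.55° of latitude.
Maximum observable latitude ≈ 46.5 + 0.55 = 47.1°.

47.1°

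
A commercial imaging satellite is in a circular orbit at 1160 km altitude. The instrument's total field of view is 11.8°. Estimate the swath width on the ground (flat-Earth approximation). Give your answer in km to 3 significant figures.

240 km

Half-angle = 11.8°/2 = 5.9°.
Swath width ≈ 2h·tan(θ/2) = 2 × 1160 × tan(5.9°) = 239.7 km.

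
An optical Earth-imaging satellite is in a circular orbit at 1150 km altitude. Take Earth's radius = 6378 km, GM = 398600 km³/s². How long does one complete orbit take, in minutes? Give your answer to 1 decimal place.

108.3 min

Semi-major axis a = 6378 + 1150 = 7528 km. Period T = 2π√(a³/μ) = 2π√(7528³/398600) = 6500.3 s = 108.34 min.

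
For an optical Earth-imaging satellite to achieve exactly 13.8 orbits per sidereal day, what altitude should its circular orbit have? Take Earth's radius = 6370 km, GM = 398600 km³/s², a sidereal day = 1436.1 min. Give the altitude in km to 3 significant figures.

Required period T = 86166 / 13.8 = 6243.9 s.
From T = 2π√(a³/μ): a = (μ T²/4π²)^(1/3) = (398600 × 6243.9² / 4π²)^(1/3) = 7329 km.
Altitude h = a − R = 7329 − 6370 = 959 km.

959 km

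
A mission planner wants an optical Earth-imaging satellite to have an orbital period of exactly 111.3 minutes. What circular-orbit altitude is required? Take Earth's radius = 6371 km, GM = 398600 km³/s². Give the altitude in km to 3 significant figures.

T = 111.3 min = 6678.0 s.
From T = 2π√(a³/μ): a = (μ T²/4π²)^(1/3) = (398600 × 6678.0² / 4π²)^(1/3) = 7665 km.
Altitude h = a − R = 7665 − 6371 = 1294 km.

1290 km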